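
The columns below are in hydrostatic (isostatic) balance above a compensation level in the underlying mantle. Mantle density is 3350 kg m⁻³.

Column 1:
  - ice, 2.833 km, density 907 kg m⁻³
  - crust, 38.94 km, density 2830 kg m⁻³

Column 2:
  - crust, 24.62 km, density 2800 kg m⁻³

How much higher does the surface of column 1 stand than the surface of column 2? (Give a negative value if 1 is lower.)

4.07 km

For any compensation level in the mantle, the mantle terms cancel and isostasy reduces to e = (Σt_1 − Σt_2) − (Σ(ρt)_1 − Σ(ρt)_2) / ρ_m.
Σt_1 = 41.773 km; Σt_2 = 24.62 km; Σ(ρt)_1 = 112769.731; Σ(ρt)_2 = 68936 (in km·kg m⁻³).
e = (41.773 − 24.62) − (112769.731 − 68936) / 3350 = 4.07 km.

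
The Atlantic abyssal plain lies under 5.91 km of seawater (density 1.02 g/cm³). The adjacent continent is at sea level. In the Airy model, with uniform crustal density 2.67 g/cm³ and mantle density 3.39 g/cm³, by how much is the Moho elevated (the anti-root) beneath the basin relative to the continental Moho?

Balancing pressure at the compensation depth: replacing crust with seawater at the top is compensated by replacing crust with mantle at the base: d (ρ_c − ρ_w) = a (ρ_m − ρ_c).
a = d (ρ_c − ρ_w)/(ρ_m − ρ_c) = 5.91 km × 1.65/0.72 = 13.5 km.

13.5 km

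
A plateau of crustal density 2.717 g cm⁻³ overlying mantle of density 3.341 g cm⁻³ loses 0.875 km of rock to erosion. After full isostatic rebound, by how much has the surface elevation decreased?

Rebound u = e ρ_c/ρ_m = 0.875 km × 2.717/3.341 = 0.7116 km.
Net surface drop = e − u = 0.875 km − 0.7116 km = e (ρ_m − ρ_c)/ρ_m = 0.163 km.

0.163 km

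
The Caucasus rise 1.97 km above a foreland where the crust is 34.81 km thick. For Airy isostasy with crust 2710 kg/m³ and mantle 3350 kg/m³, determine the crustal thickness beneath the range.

45.1 km

Root depth r = h ρ_c / (ρ_m − ρ_c) = 1.97 km × 2710 / 640 = 8.342 km.
Total thickness = T + h + r = 34.81 km + 1.97 km + 8.342 km = 45.1 km.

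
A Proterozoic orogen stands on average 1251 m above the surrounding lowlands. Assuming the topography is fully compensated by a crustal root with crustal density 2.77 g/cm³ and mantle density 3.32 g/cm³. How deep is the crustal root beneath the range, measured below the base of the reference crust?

Balancing pressure at the compensation depth: the weight of the topography is balanced by the buoyancy of the root, ρ_c h = (ρ_m − ρ_c) r.
r = h · ρ_c / (ρ_m − ρ_c) = 1251 m × 2.77 / (3.32 − 2.77) = 6300 m.

6300 m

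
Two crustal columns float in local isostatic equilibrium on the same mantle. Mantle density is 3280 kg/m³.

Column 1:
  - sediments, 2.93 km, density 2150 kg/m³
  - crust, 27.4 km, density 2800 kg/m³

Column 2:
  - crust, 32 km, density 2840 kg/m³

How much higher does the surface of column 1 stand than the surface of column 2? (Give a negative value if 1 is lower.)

0.726 km

For any compensation level in the mantle, the mantle terms cancel and isostasy reduces to e = (Σt_1 − Σt_2) − (Σ(ρt)_1 − Σ(ρt)_2) / ρ_m.
Σt_1 = 30.33 km; Σt_2 = 32 km; Σ(ρt)_1 = 83019.5; Σ(ρt)_2 = 90880 (in km·kg/m³).
e = (30.33 − 32) − (83019.5 − 90880) / 3280 = 0.726 km.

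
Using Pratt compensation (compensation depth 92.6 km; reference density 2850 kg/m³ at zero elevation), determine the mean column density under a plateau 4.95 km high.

2710 kg/m³

Pratt balance: ρ_ref D = ρ (D + h).
ρ = ρ_ref D/(D + h) = 2850 × 92.6 km/(92.6 km + 4.95 km) = 2710 kg/m³.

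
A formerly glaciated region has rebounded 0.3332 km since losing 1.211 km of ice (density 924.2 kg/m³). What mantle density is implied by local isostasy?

3360 kg/m³

ρ_m = ρ_ice t / u = 924.2 × 1.211 km/0.3332 km = 3360 kg/m³.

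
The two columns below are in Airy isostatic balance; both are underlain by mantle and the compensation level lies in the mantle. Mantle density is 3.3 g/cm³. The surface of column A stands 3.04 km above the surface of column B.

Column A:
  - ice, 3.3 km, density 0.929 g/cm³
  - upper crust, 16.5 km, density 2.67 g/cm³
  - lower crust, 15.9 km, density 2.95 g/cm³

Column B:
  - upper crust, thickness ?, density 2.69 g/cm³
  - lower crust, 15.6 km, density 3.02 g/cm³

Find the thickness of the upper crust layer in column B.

15.4 km

Take the compensation level at the base of the deeper column (depth z_c below the surface of column A) and equate Σ ρ_i t_i down to z_c; mantle fills any gap and the z_c terms cancel.
Column A: 3.3×0.929 + 16.5×2.67 + 15.9×2.95 + (z_c − 35.7)×3.3
Column B: 3.04×0 + x×2.69 + 15.6×3.02 + (z_c − 3.04 − 15.6 − x)×3.3
The z_c×3.3 term appears on both sides and cancels. Collect the known terms of each column as K = Σ(ρt)_known − 3.3 × (depth of known layers): K_A = 94.0257 − 3.3×35.7 = −23.7843; K_B = 47.112 − 3.3×(3.04 + 15.6) = −14.4.
Balance: K_A = K_B − x×(3.3 − 2.69), so x = (K_B − K_A)/(3.3 − 2.69) = 9.3843/0.61 = 15.4 km.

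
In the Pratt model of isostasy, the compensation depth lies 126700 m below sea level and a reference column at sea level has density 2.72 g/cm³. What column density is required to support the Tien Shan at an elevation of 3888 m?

2.64 g/cm³

Pratt balance: ρ_ref D = ρ (D + h).
ρ = ρ_ref D/(D + h) = 2.72 × 126700 m/(126700 m + 3888 m) = 2.64 g/cm³.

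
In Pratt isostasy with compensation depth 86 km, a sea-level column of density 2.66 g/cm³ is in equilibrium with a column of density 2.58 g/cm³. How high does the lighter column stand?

ρ_ref D = ρ (D + h) → h = D (ρ_ref − ρ)/ρ.
h = 86 km × (2.66 − 2.58)/2.58 = 2.67 km.

2.67 km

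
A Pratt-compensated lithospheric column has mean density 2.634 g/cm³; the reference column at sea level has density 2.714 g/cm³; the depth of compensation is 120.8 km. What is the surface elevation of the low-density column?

ρ_ref D = ρ (D + h) → h = D (ρ_ref − ρ)/ρ.
h = 120.8 km × (2.714 − 2.634)/2.634 = 3.67 km.

3.67 km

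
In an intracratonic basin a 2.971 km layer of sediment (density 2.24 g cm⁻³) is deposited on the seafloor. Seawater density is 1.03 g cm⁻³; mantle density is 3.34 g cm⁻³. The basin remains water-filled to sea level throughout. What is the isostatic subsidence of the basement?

Submarine loading: the sediment displaces seawater, and the subsidence is in turn flooded, so s (ρ_m − ρ_w) = t (ρ_sed − ρ_w).
s = 2.971 km × (2.24 − 1.03) / (3.34 − 1.03) = 1.56 km.

1.56 km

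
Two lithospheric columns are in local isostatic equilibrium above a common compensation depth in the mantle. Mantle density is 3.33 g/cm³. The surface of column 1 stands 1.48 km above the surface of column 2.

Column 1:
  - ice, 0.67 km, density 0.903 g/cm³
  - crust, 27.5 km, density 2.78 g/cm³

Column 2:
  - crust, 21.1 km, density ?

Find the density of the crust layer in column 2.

Take the compensation level at the base of the deeper column (depth z_c below the surface of column 1) and equate Σ ρ_i t_i down to z_c; mantle fills any gap and the z_c terms cancel.
Column 1: 0.67×0.903 + 27.5×2.78 + (z_c − 28.17)×3.33
Column 2: 1.48×0 + 21.1×ρ + (z_c − 1.48 − 21.1)×3.33
The z_c×3.33 term appears on both sides and cancels. Collect the known terms of each column as K = Σ(ρt)_known − 3.33 × (depth of known layers): K_1 = 77.05501 − 3.33×28.17 = −16.75109; K_2 = 0 − 3.33×(1.48 + 21.1) = −75.1914.
Balance: K_1 = K_2 + 21.1×ρ, so ρ = (K_1 − K_2)/21.1 = 58.4403/21.1 = 2.77 g/cm³.

2.77 g/cm³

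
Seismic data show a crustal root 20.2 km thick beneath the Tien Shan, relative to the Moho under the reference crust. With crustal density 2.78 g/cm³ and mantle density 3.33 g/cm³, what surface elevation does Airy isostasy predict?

4 km

Isostatic balance requires: ρ_c h = (ρ_m − ρ_c) r.
h = r (ρ_m − ρ_c) / ρ_c = 20.2 km × (3.33 − 2.78) / 2.78 = 4 km.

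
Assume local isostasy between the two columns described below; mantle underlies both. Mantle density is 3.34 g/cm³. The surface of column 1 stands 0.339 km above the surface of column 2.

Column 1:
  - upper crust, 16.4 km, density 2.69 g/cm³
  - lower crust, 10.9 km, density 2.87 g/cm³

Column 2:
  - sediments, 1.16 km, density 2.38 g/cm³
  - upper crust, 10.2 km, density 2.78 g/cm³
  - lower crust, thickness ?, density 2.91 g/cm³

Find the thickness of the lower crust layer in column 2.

18.2 km

Take the compensation level at the base of the deeper column (depth z_c below the surface of column 1) and equate Σ ρ_i t_i down to z_c; mantle fills any gap and the z_c terms cancel.
Column 1: 16.4×2.69 + 10.9×2.87 + (z_c − 27.3)×3.34
Column 2: 0.339×0 + 1.16×2.38 + 10.2×2.78 + x×2.91 + (z_c − 0.339 − 11.36 − x)×3.34
The z_c×3.34 term appears on both sides and cancels. Collect the known terms of each column as K = Σ(ρt)_known − 3.34 × (depth of known layers): K_1 = 75.399 − 3.34×27.3 = −15.783; K_2 = 31.1168 − 3.34×(0.339 + 11.36) = −7.95786.
Balance: K_1 = K_2 − x×(3.34 − 2.91), so x = (K_2 − K_1)/(3.34 − 2.91) = 7.82514/0.43 = 18.2 km.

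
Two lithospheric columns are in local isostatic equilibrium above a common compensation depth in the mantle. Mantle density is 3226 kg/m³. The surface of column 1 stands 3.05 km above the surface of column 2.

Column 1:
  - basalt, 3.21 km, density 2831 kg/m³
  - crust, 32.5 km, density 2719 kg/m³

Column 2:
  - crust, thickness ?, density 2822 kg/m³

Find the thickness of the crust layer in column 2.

Take the compensation level at the base of the deeper column (depth z_c below the surface of column 1) and equate Σ ρ_i t_i down to z_c; mantle fills any gap and the z_c terms cancel.
Column 1: 3.21×2831 + 32.5×2719 + (z_c − 35.71)×3226
Column 2: 3.05×0 + x×2822 + (z_c − 3.05 − 0 − x)×3226
The z_c×3226 term appears on both sides and cancels. Collect the known terms of each column as K = Σ(ρt)_known − 3226 × (depth of known layers): K_1 = 97455.01 − 3226×35.71 = −17745.45; K_2 = 0 − 3226×(3.05 + 0) = −9839.3.
Balance: K_1 = K_2 − x×(3226 − 2822), so x = (K_2 − K_1)/(3226 − 2822) = 7906.15/404 = 19.6 km.

19.6 km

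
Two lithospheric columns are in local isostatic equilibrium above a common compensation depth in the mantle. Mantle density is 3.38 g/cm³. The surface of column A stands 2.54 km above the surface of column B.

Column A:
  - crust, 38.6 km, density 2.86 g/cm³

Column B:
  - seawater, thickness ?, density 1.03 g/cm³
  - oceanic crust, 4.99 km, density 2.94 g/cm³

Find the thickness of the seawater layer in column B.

Take the compensation level at the base of the deeper column (depth z_c below the surface of column A) and equate Σ ρ_i t_i down to z_c; mantle fills any gap and the z_c terms cancel.
Column A: 38.6×2.86 + (z_c − 38.6)×3.38
Column B: 2.54×0 + x×1.03 + 4.99×2.94 + (z_c − 2.54 − 4.99 − x)×3.38
The z_c×3.38 term appears on both sides and cancels. Collect the known terms of each column as K = Σ(ρt)_known − 3.38 × (depth of known layers): K_A = 110.396 − 3.38×38.6 = −20.072; K_B = 14.6706 − 3.38×(2.54 + 4.99) = −10.7808.
Balance: K_A = K_B − x×(3.38 − 1.03), so x = (K_B − K_A)/(3.38 − 1.03) = 9.2912/2.35 = 3.95 km.

3.95 km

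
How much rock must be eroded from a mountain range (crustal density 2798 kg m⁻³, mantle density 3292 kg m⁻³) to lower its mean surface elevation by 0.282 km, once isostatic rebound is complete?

1.88 km

Net drop Δ = e − u = e − e ρ_c/ρ_m = e (ρ_m − ρ_c)/ρ_m.
e = Δ ρ_m/(ρ_m − ρ_c) = 0.282 km × 3292/494 = 1.88 km.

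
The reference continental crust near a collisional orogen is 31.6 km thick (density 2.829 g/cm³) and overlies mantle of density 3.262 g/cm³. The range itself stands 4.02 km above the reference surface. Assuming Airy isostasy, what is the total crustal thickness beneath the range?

61.9 km

Root depth r = h ρ_c / (ρ_m − ρ_c) = 4.02 km × 2.829 / 0.433 = 26.26 km.
Total thickness = T + h + r = 31.6 km + 4.02 km + 26.26 km = 61.9 km.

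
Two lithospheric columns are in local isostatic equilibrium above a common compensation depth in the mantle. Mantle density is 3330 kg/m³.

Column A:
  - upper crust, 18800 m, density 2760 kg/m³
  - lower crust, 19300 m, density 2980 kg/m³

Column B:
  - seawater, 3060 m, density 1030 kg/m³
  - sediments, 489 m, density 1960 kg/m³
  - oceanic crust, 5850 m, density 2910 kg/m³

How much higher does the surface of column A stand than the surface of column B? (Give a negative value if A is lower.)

For any compensation level in the mantle, the mantle terms cancel and isostasy reduces to e = (Σt_A − Σt_B) − (Σ(ρt)_A − Σ(ρt)_B) / ρ_m.
Σt_A = 38100 m; Σt_B = 9399 m; Σ(ρt)_A = 109402000; Σ(ρt)_B = 21133740 (in m·kg/m³).
e = (38100 − 9399) − (109402000 − 21133740) / 3330 = 2190 m.

2190 m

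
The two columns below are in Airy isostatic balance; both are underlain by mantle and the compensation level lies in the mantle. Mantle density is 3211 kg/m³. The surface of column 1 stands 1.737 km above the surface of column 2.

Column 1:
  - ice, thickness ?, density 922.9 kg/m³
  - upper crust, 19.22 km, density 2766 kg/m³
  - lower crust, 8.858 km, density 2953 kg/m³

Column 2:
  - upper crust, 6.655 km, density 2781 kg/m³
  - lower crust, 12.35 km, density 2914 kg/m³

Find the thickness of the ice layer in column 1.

0.555 km

Take the compensation level at the base of the deeper column (depth z_c below the surface of column 1) and equate Σ ρ_i t_i down to z_c; mantle fills any gap and the z_c terms cancel.
Column 1: x×922.9 + 19.22×2766 + 8.858×2953 + (z_c − 28.078 − x)×3211
Column 2: 1.737×0 + 6.655×2781 + 12.35×2914 + (z_c − 1.737 − 19.005)×3211
The z_c×3211 term appears on both sides and cancels. Collect the known terms of each column as K = Σ(ρt)_known − 3211 × (depth of known layers): K_1 = 79320.194 − 3211×28.078 = −10838.264; K_2 = 54495.455 − 3211×(1.737 + 19.005) = −12107.107.
Balance: K_1 − x×(3211 − 922.9) = K_2, so x = (K_1 − K_2)/(3211 − 922.9) = 1268.84/2288.1 = 0.555 km.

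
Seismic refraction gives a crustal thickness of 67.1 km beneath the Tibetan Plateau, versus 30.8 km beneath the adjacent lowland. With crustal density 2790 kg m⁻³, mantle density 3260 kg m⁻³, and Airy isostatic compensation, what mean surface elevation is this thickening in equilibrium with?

5.23 km

Excess crust Δ = 67.1 km − 30.8 km = 36.3 km, split between elevation h and root r with h + r = Δ.
Airy balance ρ_c h = (ρ_m − ρ_c) r gives r = h ρ_c/(ρ_m − ρ_c), so h (1 + ρ_c/(ρ_m − ρ_c)) = Δ, i.e. h = Δ (ρ_m − ρ_c)/ρ_m.
h = 36.3 km × 470/3260 = 5.23 km.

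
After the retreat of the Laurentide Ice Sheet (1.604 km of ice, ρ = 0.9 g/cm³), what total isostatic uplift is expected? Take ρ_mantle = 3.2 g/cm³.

Removing the load lets mantle flow back in; uplift u satisfies ρ_ice t = ρ_m u.
u = t ρ_ice/ρ_m = 1.604 km × 0.9/3.2 = 0.451 km.

0.451 km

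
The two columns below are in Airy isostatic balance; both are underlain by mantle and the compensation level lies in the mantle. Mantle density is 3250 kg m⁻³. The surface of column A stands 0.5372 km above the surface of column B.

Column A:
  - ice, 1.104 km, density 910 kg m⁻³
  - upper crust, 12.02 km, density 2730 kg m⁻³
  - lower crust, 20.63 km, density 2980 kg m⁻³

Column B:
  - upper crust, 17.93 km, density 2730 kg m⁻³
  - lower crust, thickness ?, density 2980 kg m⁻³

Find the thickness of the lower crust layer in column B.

12.3 km

Take the compensation level at the base of the deeper column (depth z_c below the surface of column A) and equate Σ ρ_i t_i down to z_c; mantle fills any gap and the z_c terms cancel.
Column A: 1.104×910 + 12.02×2730 + 20.63×2980 + (z_c − 33.754)×3250
Column B: 0.5372×0 + 17.93×2730 + x×2980 + (z_c − 0.5372 − 17.93 − x)×3250
The z_c×3250 term appears on both sides and cancels. Collect the known terms of each column as K = Σ(ρt)_known − 3250 × (depth of known layers): K_A = 95296.64 − 3250×33.754 = −14403.86; K_B = 48948.9 − 3250×(0.5372 + 17.93) = −11069.5.
Balance: K_A = K_B − x×(3250 − 2980), so x = (K_B − K_A)/(3250 − 2980) = 3334.36/270 = 12.3 km.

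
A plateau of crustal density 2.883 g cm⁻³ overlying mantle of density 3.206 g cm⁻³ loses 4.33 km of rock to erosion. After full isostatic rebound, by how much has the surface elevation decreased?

0.436 km

Rebound u = e ρ_c/ρ_m = 4.33 km × 2.883/3.206 = 3.894 km.
Net surface drop = e − u = 4.33 km − 3.894 km = e (ρ_m − ρ_c)/ρ_m = 0.436 km.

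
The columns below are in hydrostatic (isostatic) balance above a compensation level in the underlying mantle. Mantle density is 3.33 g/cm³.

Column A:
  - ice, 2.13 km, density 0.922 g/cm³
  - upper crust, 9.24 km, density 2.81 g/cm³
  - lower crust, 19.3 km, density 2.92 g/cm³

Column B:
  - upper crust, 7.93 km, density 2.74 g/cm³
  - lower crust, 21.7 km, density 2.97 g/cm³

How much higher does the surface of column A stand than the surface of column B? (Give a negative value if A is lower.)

1.61 km

For any compensation level in the mantle, the mantle terms cancel and isostasy reduces to e = (Σt_A − Σt_B) − (Σ(ρt)_A − Σ(ρt)_B) / ρ_m.
Σt_A = 30.67 km; Σt_B = 29.63 km; Σ(ρt)_A = 84.28426; Σ(ρt)_B = 86.1772 (in km·g/cm³).
e = (30.67 − 29.63) − (84.28426 − 86.1772) / 3.33 = 1.61 km.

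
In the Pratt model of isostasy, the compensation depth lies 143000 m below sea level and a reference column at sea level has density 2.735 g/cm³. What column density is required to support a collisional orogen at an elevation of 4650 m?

2.65 g/cm³

Pratt balance: ρ_ref D = ρ (D + h).
ρ = ρ_ref D/(D + h) = 2.735 × 143000 m/(143000 m + 4650 m) = 2.65 g/cm³.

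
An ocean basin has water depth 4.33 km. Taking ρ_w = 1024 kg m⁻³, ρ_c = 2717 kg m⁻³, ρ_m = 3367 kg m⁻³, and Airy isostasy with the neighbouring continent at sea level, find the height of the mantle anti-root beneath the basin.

Isostatic balance requires: replacing crust with seawater at the top is compensated by replacing crust with mantle at the base: d (ρ_c − ρ_w) = a (ρ_m − ρ_c).
a = d (ρ_c − ρ_w)/(ρ_m − ρ_c) = 4.33 km × 1693/650 = 11.3 km.

11.3 km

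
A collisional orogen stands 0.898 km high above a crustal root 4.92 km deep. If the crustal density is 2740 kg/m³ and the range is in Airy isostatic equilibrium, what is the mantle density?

Airy balance: ρ_c h = (ρ_m − ρ_c) r → ρ_m = ρ_c (1 + h/r).
ρ_m = 2740 × (1 + 0.898 km/4.92 km) = 3240 kg/m³.

3240 kg/m³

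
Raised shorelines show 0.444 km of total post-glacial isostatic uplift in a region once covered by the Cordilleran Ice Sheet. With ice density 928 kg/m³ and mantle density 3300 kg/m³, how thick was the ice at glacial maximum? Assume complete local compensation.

1.58 km

u = t ρ_ice/ρ_m → t = u ρ_m/ρ_ice = 0.444 km × 3300/928 = 1.58 km.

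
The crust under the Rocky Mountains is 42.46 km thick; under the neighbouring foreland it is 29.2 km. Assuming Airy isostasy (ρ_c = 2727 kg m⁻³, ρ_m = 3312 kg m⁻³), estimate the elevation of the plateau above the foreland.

Excess crust Δ = 42.46 km − 29.2 km = 13.26 km, split between elevation h and root r with h + r = Δ.
Airy balance ρ_c h = (ρ_m − ρ_c) r gives r = h ρ_c/(ρ_m − ρ_c), so h (1 + ρ_c/(ρ_m − ρ_c)) = Δ, i.e. h = Δ (ρ_m − ρ_c)/ρ_m.
h = 13.26 km × 585/3312 = 2.34 km.

2.34 km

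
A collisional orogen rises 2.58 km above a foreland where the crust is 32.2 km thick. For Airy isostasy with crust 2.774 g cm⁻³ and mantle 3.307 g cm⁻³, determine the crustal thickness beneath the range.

48.2 km

Root depth r = h ρ_c / (ρ_m − ρ_c) = 2.58 km × 2.774 / 0.533 = 13.43 km.
Total thickness = T + h + r = 32.2 km + 2.58 km + 13.43 km = 48.2 km.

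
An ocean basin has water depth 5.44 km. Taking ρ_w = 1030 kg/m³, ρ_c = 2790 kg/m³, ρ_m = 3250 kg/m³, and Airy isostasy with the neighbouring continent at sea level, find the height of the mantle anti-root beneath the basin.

20.8 km

Balancing pressure at the compensation depth: replacing crust with seawater at the top is compensated by replacing crust with mantle at the base: d (ρ_c − ρ_w) = a (ρ_m − ρ_c).
a = d (ρ_c − ρ_w)/(ρ_m − ρ_c) = 5.44 km × 1760/460 = 20.8 km.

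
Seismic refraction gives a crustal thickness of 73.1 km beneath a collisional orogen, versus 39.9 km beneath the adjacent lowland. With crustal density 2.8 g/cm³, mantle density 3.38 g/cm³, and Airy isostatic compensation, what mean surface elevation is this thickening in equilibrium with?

Excess crust Δ = 73.1 km − 39.9 km = 33.2 km, split between elevation h and root r with h + r = Δ.
Airy balance ρ_c h = (ρ_m − ρ_c) r gives r = h ρ_c/(ρ_m − ρ_c), so h (1 + ρ_c/(ρ_m − ρ_c)) = Δ, i.e. h = Δ (ρ_m − ρ_c)/ρ_m.
h = 33.2 km × 0.58/3.38 = 5.7 km.

5.7 km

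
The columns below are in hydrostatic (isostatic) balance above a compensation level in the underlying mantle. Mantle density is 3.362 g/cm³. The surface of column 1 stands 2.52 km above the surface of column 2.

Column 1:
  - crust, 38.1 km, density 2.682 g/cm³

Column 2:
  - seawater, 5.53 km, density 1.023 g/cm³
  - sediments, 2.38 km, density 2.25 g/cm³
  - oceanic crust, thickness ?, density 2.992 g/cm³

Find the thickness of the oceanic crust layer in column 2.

Take the compensation level at the base of the deeper column (depth z_c below the surface of column 1) and equate Σ ρ_i t_i down to z_c; mantle fills any gap and the z_c terms cancel.
Column 1: 38.1×2.682 + (z_c − 38.1)×3.362
Column 2: 2.52×0 + 5.53×1.023 + 2.38×2.25 + x×2.992 + (z_c − 2.52 − 7.91 − x)×3.362
The z_c×3.362 term appears on both sides and cancels. Collect the known terms of each column as K = Σ(ρt)_known − 3.362 × (depth of known layers): K_1 = 102.1842 − 3.362×38.1 = −25.908; K_2 = 11.01219 − 3.362×(2.52 + 7.91) = −24.05347.
Balance: K_1 = K_2 − x×(3.362 − 2.992), so x = (K_2 − K_1)/(3.362 − 2.992) = 1.85453/0.37 = 5.01 km.

5.01 km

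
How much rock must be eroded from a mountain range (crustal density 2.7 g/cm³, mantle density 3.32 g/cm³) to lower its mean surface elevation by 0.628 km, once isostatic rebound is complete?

Net drop Δ = e − u = e − e ρ_c/ρ_m = e (ρ_m − ρ_c)/ρ_m.
e = Δ ρ_m/(ρ_m − ρ_c) = 0.628 km × 3.32/0.62 = 3.36 km.

3.36 km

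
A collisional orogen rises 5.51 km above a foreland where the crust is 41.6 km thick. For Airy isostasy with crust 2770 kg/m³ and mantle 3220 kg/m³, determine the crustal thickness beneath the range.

Root depth r = h ρ_c / (ρ_m − ρ_c) = 5.51 km × 2770 / 450 = 33.92 km.
Total thickness = T + h + r = 41.6 km + 5.51 km + 33.92 km = 81 km.

81 km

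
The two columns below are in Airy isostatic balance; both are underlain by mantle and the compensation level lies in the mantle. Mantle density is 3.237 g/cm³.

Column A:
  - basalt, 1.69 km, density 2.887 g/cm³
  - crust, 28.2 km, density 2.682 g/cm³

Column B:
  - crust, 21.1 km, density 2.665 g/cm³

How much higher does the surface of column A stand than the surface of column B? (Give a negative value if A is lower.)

1.29 km

For any compensation level in the mantle, the mantle terms cancel and isostasy reduces to e = (Σt_A − Σt_B) − (Σ(ρt)_A − Σ(ρt)_B) / ρ_m.
Σt_A = 29.89 km; Σt_B = 21.1 km; Σ(ρt)_A = 80.51143; Σ(ρt)_B = 56.2315 (in km·g/cm³).
e = (29.89 − 21.1) − (80.51143 − 56.2315) / 3.237 = 1.29 km.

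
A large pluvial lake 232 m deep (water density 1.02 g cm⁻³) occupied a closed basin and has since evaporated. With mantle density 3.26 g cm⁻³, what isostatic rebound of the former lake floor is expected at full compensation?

72.6 m

u = d ρ_w/ρ_m = 232 m × 1.02/3.26 = 72.6 m.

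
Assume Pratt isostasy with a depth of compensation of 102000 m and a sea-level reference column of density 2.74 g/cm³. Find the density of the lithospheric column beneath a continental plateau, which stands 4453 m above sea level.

2.63 g/cm³

Pratt balance: ρ_ref D = ρ (D + h).
ρ = ρ_ref D/(D + h) = 2.74 × 102000 m/(102000 m + 4453 m) = 2.63 g/cm³.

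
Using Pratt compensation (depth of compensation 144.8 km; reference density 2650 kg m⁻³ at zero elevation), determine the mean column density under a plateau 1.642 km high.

2620 kg m⁻³

Pratt balance: ρ_ref D = ρ (D + h).
ρ = ρ_ref D/(D + h) = 2650 × 144.8 km/(144.8 km + 1.642 km) = 2620 kg m⁻³.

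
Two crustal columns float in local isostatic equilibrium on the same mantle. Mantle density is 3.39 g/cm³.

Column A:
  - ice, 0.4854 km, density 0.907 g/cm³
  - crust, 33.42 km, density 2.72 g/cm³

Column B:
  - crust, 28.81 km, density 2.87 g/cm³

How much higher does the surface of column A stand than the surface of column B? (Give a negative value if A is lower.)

2.54 km

For any compensation level in the mantle, the mantle terms cancel and isostasy reduces to e = (Σt_A − Σt_B) − (Σ(ρt)_A − Σ(ρt)_B) / ρ_m.
Σt_A = 33.9054 km; Σt_B = 28.81 km; Σ(ρt)_A = 91.3426578; Σ(ρt)_B = 82.6847 (in km·g/cm³).
e = (33.9054 − 28.81) − (91.3426578 − 82.6847) / 3.39 = 2.54 km.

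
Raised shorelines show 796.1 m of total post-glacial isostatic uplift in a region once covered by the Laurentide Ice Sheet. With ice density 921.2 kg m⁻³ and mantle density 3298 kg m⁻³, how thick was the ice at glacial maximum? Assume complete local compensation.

u = t ρ_ice/ρ_m → t = u ρ_m/ρ_ice = 796.1 m × 3298/921.2 = 2850 m.

2850 m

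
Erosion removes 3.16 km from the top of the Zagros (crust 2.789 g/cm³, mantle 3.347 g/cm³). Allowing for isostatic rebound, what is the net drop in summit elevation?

Rebound u = e ρ_c/ρ_m = 3.16 km × 2.789/3.347 = 2.633 km.
Net surface drop = e − u = 3.16 km − 2.633 km = e (ρ_m − ρ_c)/ρ_m = 0.527 km.

0.527 km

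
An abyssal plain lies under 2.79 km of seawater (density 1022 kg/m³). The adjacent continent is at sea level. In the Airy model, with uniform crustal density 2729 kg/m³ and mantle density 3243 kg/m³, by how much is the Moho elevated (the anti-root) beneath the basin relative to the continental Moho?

9.27 km

Equating mass per unit area of the two columns: replacing crust with seawater at the top is compensated by replacing crust with mantle at the base: d (ρ_c − ρ_w) = a (ρ_m − ρ_c).
a = d (ρ_c − ρ_w)/(ρ_m − ρ_c) = 2.79 km × 1707/514 = 9.27 km.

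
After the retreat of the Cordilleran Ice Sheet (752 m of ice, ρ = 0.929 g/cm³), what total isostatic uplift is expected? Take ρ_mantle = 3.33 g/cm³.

Removing the load lets mantle flow back in; uplift u satisfies ρ_ice t = ρ_m u.
u = t ρ_ice/ρ_m = 752 m × 0.929/3.33 = 210 m.

210 m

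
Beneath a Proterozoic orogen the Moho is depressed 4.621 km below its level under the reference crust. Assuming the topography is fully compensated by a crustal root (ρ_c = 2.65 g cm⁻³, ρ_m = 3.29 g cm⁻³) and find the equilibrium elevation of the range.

1.12 km

Balancing pressure at the compensation depth: ρ_c h = (ρ_m − ρ_c) r.
h = r (ρ_m − ρ_c) / ρ_c = 4.621 km × (3.29 − 2.65) / 2.65 = 1.12 km.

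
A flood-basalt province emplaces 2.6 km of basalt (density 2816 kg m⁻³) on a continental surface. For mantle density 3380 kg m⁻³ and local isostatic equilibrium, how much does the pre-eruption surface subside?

Subaerial loading: s = t ρ_load / ρ_m.
s = 2.6 km × 2816/3380 = 2.17 km.

2.17 km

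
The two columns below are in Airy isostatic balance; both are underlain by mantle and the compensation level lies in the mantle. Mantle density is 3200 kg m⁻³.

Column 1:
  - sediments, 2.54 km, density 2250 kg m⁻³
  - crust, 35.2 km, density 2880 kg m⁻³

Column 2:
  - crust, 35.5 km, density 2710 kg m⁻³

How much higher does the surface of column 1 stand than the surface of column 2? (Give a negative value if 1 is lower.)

For any compensation level in the mantle, the mantle terms cancel and isostasy reduces to e = (Σt_1 − Σt_2) − (Σ(ρt)_1 − Σ(ρt)_2) / ρ_m.
Σt_1 = 37.74 km; Σt_2 = 35.5 km; Σ(ρt)_1 = 107091; Σ(ρt)_2 = 96205 (in km·kg m⁻³).
e = (37.74 − 35.5) − (107091 − 96205) / 3200 = −1.16 km.

−1.16 km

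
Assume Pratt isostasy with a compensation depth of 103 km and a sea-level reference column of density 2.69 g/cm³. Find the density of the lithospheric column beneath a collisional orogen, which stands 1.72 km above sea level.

2.65 g/cm³

Pratt balance: ρ_ref D = ρ (D + h).
ρ = ρ_ref D/(D + h) = 2.69 × 103 km/(103 km + 1.72 km) = 2.65 g/cm³.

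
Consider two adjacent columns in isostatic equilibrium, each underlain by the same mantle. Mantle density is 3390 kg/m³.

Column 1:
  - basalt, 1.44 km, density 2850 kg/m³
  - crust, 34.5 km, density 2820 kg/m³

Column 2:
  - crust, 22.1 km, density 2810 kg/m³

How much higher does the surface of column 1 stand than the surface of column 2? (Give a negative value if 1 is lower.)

2.25 km

For any compensation level in the mantle, the mantle terms cancel and isostasy reduces to e = (Σt_1 − Σt_2) − (Σ(ρt)_1 − Σ(ρt)_2) / ρ_m.
Σt_1 = 35.94 km; Σt_2 = 22.1 km; Σ(ρt)_1 = 101394; Σ(ρt)_2 = 62101 (in km·kg/m³).
e = (35.94 − 22.1) − (101394 − 62101) / 3390 = 2.25 km.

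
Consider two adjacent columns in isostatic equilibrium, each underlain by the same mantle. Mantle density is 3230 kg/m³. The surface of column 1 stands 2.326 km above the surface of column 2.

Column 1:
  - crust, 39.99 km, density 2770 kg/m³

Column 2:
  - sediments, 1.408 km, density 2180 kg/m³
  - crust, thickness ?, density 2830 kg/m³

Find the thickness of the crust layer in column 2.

23.5 km

Take the compensation level at the base of the deeper column (depth z_c below the surface of column 1) and equate Σ ρ_i t_i down to z_c; mantle fills any gap and the z_c terms cancel.
Column 1: 39.99×2770 + (z_c − 39.99)×3230
Column 2: 2.326×0 + 1.408×2180 + x×2830 + (z_c − 2.326 − 1.408 − x)×3230
The z_c×3230 term appears on both sides and cancels. Collect the known terms of each column as K = Σ(ρt)_known − 3230 × (depth of known layers): K_1 = 110772.3 − 3230×39.99 = −18395.4; K_2 = 3069.44 − 3230×(2.326 + 1.408) = −8991.38.
Balance: K_1 = K_2 − x×(3230 − 2830), so x = (K_2 − K_1)/(3230 − 2830) = 9404.02/400 = 23.5 km.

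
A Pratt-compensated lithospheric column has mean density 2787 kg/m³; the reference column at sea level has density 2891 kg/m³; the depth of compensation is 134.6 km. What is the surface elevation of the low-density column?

ρ_ref D = ρ (D + h) → h = D (ρ_ref − ρ)/ρ.
h = 134.6 km × (2891 − 2787)/2787 = 5.02 km.

5.02 km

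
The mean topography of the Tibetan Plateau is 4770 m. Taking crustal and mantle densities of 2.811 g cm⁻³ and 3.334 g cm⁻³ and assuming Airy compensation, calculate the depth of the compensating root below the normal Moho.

25600 m

In Airy isostatic equilibrium: the weight of the topography is balanced by the buoyancy of the root, ρ_c h = (ρ_m − ρ_c) r.
r = h · ρ_c / (ρ_m − ρ_c) = 4770 m × 2.811 / (3.334 − 2.811) = 25600 m.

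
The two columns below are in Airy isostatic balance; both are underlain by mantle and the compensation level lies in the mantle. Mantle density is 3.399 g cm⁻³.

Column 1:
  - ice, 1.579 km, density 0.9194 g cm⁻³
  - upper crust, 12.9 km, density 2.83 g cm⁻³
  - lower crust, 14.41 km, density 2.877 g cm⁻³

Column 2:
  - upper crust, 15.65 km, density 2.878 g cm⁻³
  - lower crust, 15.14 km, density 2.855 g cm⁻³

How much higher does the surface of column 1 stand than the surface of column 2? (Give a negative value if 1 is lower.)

For any compensation level in the mantle, the mantle terms cancel and isostasy reduces to e = (Σt_1 − Σt_2) − (Σ(ρt)_1 − Σ(ρt)_2) / ρ_m.
Σt_1 = 28.889 km; Σt_2 = 30.79 km; Σ(ρt)_1 = 79.4163026; Σ(ρt)_2 = 88.2654 (in km·g cm⁻³).
e = (28.889 − 30.79) − (79.4163026 − 88.2654) / 3.399 = 0.702 km.

0.702 km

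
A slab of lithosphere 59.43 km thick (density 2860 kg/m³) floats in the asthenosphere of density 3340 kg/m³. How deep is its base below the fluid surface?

Draft d = t ρ_obj/ρ_fluid = 59.43 km × 2860/3340 = 50.9 km.

50.9 km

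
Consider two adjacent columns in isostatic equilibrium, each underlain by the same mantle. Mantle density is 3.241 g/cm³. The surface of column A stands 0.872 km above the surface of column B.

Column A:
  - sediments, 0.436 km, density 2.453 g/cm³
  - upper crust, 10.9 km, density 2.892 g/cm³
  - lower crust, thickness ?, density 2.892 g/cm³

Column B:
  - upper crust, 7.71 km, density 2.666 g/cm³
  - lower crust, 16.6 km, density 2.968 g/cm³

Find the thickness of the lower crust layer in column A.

Take the compensation level at the base of the deeper column (depth z_c below the surface of column A) and equate Σ ρ_i t_i down to z_c; mantle fills any gap and the z_c terms cancel.
Column A: 0.436×2.453 + 10.9×2.892 + x×2.892 + (z_c − 11.336 − x)×3.241
Column B: 0.872×0 + 7.71×2.666 + 16.6×2.968 + (z_c − 0.872 − 24.31)×3.241
The z_c×3.241 term appears on both sides and cancels. Collect the known terms of each column as K = Σ(ρt)_known − 3.241 × (depth of known layers): K_A = 32.592308 − 3.241×11.336 = −4.147668; K_B = 69.82366 − 3.241×(0.872 + 24.31) = −11.791202.
Balance: K_A − x×(3.241 − 2.892) = K_B, so x = (K_A − K_B)/(3.241 − 2.892) = 7.64353/0.349 = 21.9 km.

21.9 km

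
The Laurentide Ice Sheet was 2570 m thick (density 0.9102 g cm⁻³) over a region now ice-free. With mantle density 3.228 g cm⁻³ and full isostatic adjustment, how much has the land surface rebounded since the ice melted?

725 m

Removing the load lets mantle flow back in; uplift u satisfies ρ_ice t = ρ_m u.
u = t ρ_ice/ρ_m = 2570 m × 0.9102/3.228 = 725 m.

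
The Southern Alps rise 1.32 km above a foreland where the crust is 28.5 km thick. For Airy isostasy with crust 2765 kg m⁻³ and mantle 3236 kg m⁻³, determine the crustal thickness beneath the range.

Root depth r = h ρ_c / (ρ_m − ρ_c) = 1.32 km × 2765 / 471 = 7.749 km.
Total thickness = T + h + r = 28.5 km + 1.32 km + 7.749 km = 37.6 km.

37.6 km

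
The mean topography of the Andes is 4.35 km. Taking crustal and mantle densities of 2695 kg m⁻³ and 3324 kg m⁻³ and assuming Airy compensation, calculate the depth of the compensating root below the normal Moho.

18.6 km

Balancing pressure at the compensation depth: the weight of the topography is balanced by the buoyancy of the root, ρ_c h = (ρ_m − ρ_c) r.
r = h · ρ_c / (ρ_m − ρ_c) = 4.35 km × 2695 / (3324 − 2695) = 18.6 km.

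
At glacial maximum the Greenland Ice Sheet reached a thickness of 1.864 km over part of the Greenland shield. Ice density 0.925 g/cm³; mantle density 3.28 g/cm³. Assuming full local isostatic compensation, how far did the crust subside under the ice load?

0.526 km

In Airy isostatic equilibrium: the ice load ρ_ice t is balanced by mantle displaced below, ρ_m s.
s = t ρ_ice / ρ_m = 1.864 km × 0.925/3.28 = 0.526 km.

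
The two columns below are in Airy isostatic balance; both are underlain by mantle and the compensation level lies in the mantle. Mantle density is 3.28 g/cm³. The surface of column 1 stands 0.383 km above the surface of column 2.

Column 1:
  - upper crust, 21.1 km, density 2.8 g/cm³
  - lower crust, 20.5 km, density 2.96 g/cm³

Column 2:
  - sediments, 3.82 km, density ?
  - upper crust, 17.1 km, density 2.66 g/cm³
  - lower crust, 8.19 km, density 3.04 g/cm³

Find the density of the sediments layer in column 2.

2.53 g/cm³

Take the compensation level at the base of the deeper column (depth z_c below the surface of column 1) and equate Σ ρ_i t_i down to z_c; mantle fills any gap and the z_c terms cancel.
Column 1: 21.1×2.8 + 20.5×2.96 + (z_c − 41.6)×3.28
Column 2: 0.383×0 + 3.82×ρ + 17.1×2.66 + 8.19×3.04 + (z_c − 0.383 − 29.11)×3.28
The z_c×3.28 term appears on both sides and cancels. Collect the known terms of each column as K = Σ(ρt)_known − 3.28 × (depth of known layers): K_1 = 119.76 − 3.28×41.6 = −16.688; K_2 = 70.3836 − 3.28×(0.383 + 29.11) = −26.35344.
Balance: K_1 = K_2 + 3.82×ρ, so ρ = (K_1 − K_2)/3.82 = 9.66544/3.82 = 2.53 g/cm³.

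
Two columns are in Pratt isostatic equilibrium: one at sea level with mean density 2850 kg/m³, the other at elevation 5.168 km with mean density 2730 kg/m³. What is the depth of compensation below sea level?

118 km

ρ_ref D = ρ (D + h) → D (ρ_ref − ρ) = ρ h.
D = ρ h/(ρ_ref − ρ) = 2730 × 5.168 km/(2850 − 2730) = 118 km.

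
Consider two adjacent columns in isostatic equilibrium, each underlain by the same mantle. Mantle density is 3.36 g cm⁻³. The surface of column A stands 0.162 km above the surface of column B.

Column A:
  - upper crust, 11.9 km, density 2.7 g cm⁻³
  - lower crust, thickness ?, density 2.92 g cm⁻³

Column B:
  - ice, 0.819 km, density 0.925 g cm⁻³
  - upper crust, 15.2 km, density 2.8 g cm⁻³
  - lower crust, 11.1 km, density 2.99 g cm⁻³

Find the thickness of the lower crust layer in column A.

Take the compensation level at the base of the deeper column (depth z_c below the surface of column A) and equate Σ ρ_i t_i down to z_c; mantle fills any gap and the z_c terms cancel.
Column A: 11.9×2.7 + x×2.92 + (z_c − 11.9 − x)×3.36
Column B: 0.162×0 + 0.819×0.925 + 15.2×2.8 + 11.1×2.99 + (z_c − 0.162 − 27.119)×3.36
The z_c×3.36 term appears on both sides and cancels. Collect the known terms of each column as K = Σ(ρt)_known − 3.36 × (depth of known layers): K_A = 32.13 − 3.36×11.9 = −7.854; K_B = 76.506575 − 3.36×(0.162 + 27.119) = −15.157585.
Balance: K_A − x×(3.36 − 2.92) = K_B, so x = (K_A − K_B)/(3.36 − 2.92) = 7.30358/0.44 = 16.6 km.

16.6 km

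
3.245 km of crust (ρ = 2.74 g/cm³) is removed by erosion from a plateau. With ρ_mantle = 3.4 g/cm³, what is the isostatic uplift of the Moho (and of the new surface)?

Unloading: uplift u = e ρ_c/ρ_m = 3.245 km × 2.74/3.4 = 2.62 km.

2.62 km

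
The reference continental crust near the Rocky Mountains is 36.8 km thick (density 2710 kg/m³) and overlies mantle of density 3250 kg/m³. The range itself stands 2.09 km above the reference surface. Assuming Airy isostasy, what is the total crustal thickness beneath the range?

Root depth r = h ρ_c / (ρ_m − ρ_c) = 2.09 km × 2710 / 540 = 10.49 km.
Total thickness = T + h + r = 36.8 km + 2.09 km + 10.49 km = 49.4 km.

49.4 km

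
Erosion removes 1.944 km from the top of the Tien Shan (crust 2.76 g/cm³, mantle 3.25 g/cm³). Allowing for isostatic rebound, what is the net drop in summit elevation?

Rebound u = e ρ_c/ρ_m = 1.944 km × 2.76/3.25 = 1.651 km.
Net surface drop = e − u = 1.944 km − 1.651 km = e (ρ_m − ρ_c)/ρ_m = 0.293 km.

0.293 km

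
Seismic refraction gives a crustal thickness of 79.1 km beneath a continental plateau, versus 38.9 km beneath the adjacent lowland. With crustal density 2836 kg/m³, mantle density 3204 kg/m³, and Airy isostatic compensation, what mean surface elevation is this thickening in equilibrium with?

Excess crust Δ = 79.1 km − 38.9 km = 40.2 km, split between elevation h and root r with h + r = Δ.
Airy balance ρ_c h = (ρ_m − ρ_c) r gives r = h ρ_c/(ρ_m − ρ_c), so h (1 + ρ_c/(ρ_m − ρ_c)) = Δ, i.e. h = Δ (ρ_m − ρ_c)/ρ_m.
h = 40.2 km × 368/3204 = 4.62 km.

4.62 km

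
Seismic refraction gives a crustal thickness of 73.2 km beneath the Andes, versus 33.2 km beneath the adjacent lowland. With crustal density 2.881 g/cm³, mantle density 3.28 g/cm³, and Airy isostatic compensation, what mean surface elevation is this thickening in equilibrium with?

Excess crust Δ = 73.2 km − 33.2 km = 40 km, split between elevation h and root r with h + r = Δ.
Airy balance ρ_c h = (ρ_m − ρ_c) r gives r = h ρ_c/(ρ_m − ρ_c), so h (1 + ρ_c/(ρ_m − ρ_c)) = Δ, i.e. h = Δ (ρ_m − ρ_c)/ρ_m.
h = 40 km × 0.399/3.28 = 4.87 km.

4.87 km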